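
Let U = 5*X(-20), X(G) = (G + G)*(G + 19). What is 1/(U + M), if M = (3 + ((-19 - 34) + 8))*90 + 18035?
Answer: 1/14455 ≈ 6.9180e-5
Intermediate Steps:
X(G) = 2*G*(19 + G) (X(G) = (2*G)*(19 + G) = 2*G*(19 + G))
U = 200 (U = 5*(2*(-20)*(19 - 20)) = 5*(2*(-20)*(-1)) = 5*40 = 200)
M = 14255 (M = (3 + (-53 + 8))*90 + 18035 = (3 - 45)*90 + 18035 = -42*90 + 18035 = -3780 + 18035 = 14255)
1/(U + M) = 1/(200 + 14255) = 1/14455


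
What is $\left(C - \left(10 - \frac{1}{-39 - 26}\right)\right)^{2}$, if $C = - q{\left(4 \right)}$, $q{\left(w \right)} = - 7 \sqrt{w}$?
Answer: $\frac{67081}{4225} \approx 15.877$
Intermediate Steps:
$C = 14$ ($C = - \left(-7\right) \sqrt{4} = - \left(-7\right) 2 = \left(-1\right) \left(-14\right) = 14$)
$\left(C - \left(10 - \frac{1}{-39 - 26}\right)\right)^{2} = \left(14 - \left(10 - \frac{1}{-39 - 26}\right)\right)^{2} = \left(14 - \left(10 + \frac{1}{65}\right)\right)^{2} = \left(14 + \left(\left(40 - \frac{1}{65}\right) - 50\right)\right)^{2} = \left(14 + \left(\frac{2599}{65} - 50\right)\right)^{2} = \left(14 - \frac{651}{65}\right)^{2} = \left(\frac{259}{65}\right)^{2} = \frac{67081}{4225}$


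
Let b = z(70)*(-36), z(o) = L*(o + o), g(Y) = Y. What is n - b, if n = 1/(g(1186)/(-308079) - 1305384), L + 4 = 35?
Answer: 62833696904769201/402161398522 ≈ 1.5624e+5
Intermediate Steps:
L = 31 (L = -4 + 35 = 31)
z(o) = 62*o (z(o) = 31*(o + o) = 31*(2*o) = 62*o)
b = -156240 (b = (62*70)*(-36) = 4340*(-36) = -156240)
n = -308079/402161398522 (n = 1/(1186/(-308079) - 1305384) = 1/(1186*(-1/308079) - 1305384) = 1/(-1186/308079 - 1305384) = 1/(-402161398522/308079) = -308079/402161398522 ≈ -7.6606e-7)
n - b = -308079/402161398522 - 1*(-156240) = -308079/402161398522 + 156240 = 62833696904769201/402161398522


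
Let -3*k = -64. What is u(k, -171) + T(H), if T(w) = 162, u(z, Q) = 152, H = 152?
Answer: 314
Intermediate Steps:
k = 64/3 (k = -⅓*(-64) = 64/3 ≈ 21.333)
u(k, -171) + T(H) = 152 + 162 = 314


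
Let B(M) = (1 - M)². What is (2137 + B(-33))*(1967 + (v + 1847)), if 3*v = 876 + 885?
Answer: 14492493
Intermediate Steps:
v = 587 (v = (876 + 885)/3 = (⅓)*1761 = 587)
(2137 + B(-33))*(1967 + (v + 1847)) = (2137 + (-1 - 33)²)*(1967 + (587 + 1847)) = (2137 + (-34)²)*(1967 + 2434) = (2137 + 1156)*4401 = 3293*4401 = 14492493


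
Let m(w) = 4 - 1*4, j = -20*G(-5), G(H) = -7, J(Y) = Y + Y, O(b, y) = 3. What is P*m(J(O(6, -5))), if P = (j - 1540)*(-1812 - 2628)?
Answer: 0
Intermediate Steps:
J(Y) = 2*Y
j = 140 (j = -20*(-7) = 140)
m(w) = 0 (m(w) = 4 - 4 = 0)
P = 6216000 (P = (140 - 1540)*(-1812 - 2628) = -1400*(-4440) = 6216000)
P*m(J(O(6, -5))) = 6216000*0 = 0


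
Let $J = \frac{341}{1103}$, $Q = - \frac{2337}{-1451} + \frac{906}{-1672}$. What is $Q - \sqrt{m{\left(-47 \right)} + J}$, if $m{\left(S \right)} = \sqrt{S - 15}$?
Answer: $\frac{1296429}{1213036} - \frac{\sqrt{376123 + 1216609 i \sqrt{62}}}{1103} \approx -0.95477 - 1.9456 i$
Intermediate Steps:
$m{\left(S \right)} = \sqrt{-15 + S}$
$Q = \frac{1296429}{1213036}$ ($Q = \left(-2337\right) \left(- \frac{1}{1451}\right) + 906 \left(- \frac{1}{1672}\right) = \frac{2337}{1451} - \frac{453}{836} = \frac{1296429}{1213036} \approx 1.0687$)
$J = \frac{341}{1103}$ ($J = 341 \cdot \frac{1}{1103} = \frac{341}{1103} \approx 0.30916$)
$Q - \sqrt{m{\left(-47 \right)} + J} = \frac{1296429}{1213036} - \sqrt{\sqrt{-15 - 47} + \frac{341}{1103}} = \frac{1296429}{1213036} - \sqrt{\sqrt{-62} + \frac{341}{1103}} = \frac{1296429}{1213036} - \sqrt{i \sqrt{62} + \frac{341}{1103}} = \frac{1296429}{1213036} - \sqrt{\frac{341}{1103} + i \sqrt{62}}$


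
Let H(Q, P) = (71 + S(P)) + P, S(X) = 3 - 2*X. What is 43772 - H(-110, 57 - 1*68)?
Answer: 43687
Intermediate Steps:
H(Q, P) = 74 - P (H(Q, P) = (71 + (3 - 2*P)) + P = (74 - 2*P) + P = 74 - P)
43772 - H(-110, 57 - 1*68) = 43772 - (74 - (57 - 1*68)) = 43772 - (74 - (57 - 68)) = 43772 - (74 - 1*(-11)) = 43772 - (74 + 11) = 43772 - 1*85 = 43772 - 85 = 43687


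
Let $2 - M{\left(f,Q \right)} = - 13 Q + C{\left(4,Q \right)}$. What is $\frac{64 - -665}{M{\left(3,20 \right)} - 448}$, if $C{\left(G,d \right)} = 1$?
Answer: $- \frac{729}{187} \approx -3.8984$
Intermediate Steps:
$M{\left(f,Q \right)} = 1 + 13 Q$ ($M{\left(f,Q \right)} = 2 - \left(- 13 Q + 1\right) = 2 - \left(1 - 13 Q\right) = 2 + \left(-1 + 13 Q\right) = 1 + 13 Q$)
$\frac{64 - -665}{M{\left(3,20 \right)} - 448} = \frac{64 - -665}{\left(1 + 13 \cdot 20\right) - 448} = \frac{64 + 665}{\left(1 + 260\right) - 448} = \frac{729}{261 - 448} = \frac{729}{-187} = 729 \left(- \frac{1}{187}\right) = - \frac{729}{187}$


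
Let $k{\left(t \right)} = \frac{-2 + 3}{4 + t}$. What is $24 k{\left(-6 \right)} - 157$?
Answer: $-169$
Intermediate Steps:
$k{\left(t \right)} = \frac{1}{4 + t}$ ($k{\left(t \right)} = 1 \frac{1}{4 + t} = \frac{1}{4 + t}$)
$24 k{\left(-6 \right)} - 157 = \frac{24}{4 - 6} - 157 = \frac{24}{-2} - 157 = 24 \left(- \frac{1}{2}\right) - 157 = -12 - 157 = -169$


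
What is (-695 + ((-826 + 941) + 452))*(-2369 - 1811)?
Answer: 535040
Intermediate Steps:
(-695 + ((-826 + 941) + 452))*(-2369 - 1811) = (-695 + (115 + 452))*(-4180) = (-695 + 567)*(-4180) = -128*(-4180) = 535040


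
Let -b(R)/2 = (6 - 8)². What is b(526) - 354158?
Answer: -354166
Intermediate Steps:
b(R) = -8 (b(R) = -2*(6 - 8)² = -2*(-2)² = -2*4 = -8)
b(526) - 354158 = -8 - 354158 = -354166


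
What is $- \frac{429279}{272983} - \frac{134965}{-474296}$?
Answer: $- \frac{166762161989}{129474744968} \approx -1.288$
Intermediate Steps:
$- \frac{429279}{272983} - \frac{134965}{-474296} = \left(-429279\right) \frac{1}{272983} - - \frac{134965}{474296} = - \frac{429279}{272983} + \frac{134965}{474296} = - \frac{166762161989}{129474744968}$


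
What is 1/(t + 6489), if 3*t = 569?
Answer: 3/20036 ≈ 0.00014973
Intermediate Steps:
t = 569/3 (t = (1/3)*569 = 569/3 ≈ 189.67)
1/(t + 6489) = 1/(569/3 + 6489) = 1/(20036/3) = 3/20036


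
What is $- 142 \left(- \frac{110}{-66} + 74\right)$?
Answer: $- \frac{32234}{3} \approx -10745.0$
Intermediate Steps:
$- 142 \left(- \frac{110}{-66} + 74\right) = - 142 \left(\left(-110\right) \left(- \frac{1}{66}\right) + 74\right) = - 142 \left(\frac{5}{3} + 74\right) = \left(-142\right) \frac{227}{3} = - \frac{32234}{3}$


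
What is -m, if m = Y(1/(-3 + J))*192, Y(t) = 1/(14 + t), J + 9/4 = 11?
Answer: -2208/163 ≈ -13.546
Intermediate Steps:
J = 35/4 (J = -9/4 + 11 = 35/4 ≈ 8.7500)
m = 2208/163 (m = 192/(14 + 1/(-3 + 35/4)) = 192/(14 + 1/(23/4)) = 192/(14 + 4/23) = 192/(326/23) = (23/326)*192 = 2208/163 ≈ 13.546)
-m = -1*2208/163 = -2208/163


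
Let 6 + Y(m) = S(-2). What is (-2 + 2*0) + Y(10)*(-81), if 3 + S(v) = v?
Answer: 889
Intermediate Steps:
S(v) = -3 + v
Y(m) = -11 (Y(m) = -6 + (-3 - 2) = -6 - 5 = -11)
(-2 + 2*0) + Y(10)*(-81) = (-2 + 2*0) - 11*(-81) = (-2 + 0) + 891 = -2 + 891 = 889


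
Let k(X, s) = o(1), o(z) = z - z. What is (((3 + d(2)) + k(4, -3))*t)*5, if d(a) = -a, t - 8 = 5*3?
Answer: 115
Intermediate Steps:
t = 23 (t = 8 + 5*3 = 8 + 15 = 23)
o(z) = 0
k(X, s) = 0
(((3 + d(2)) + k(4, -3))*t)*5 = (((3 - 1*2) + 0)*23)*5 = (((3 - 2) + 0)*23)*5 = ((1 + 0)*23)*5 = (1*23)*5 = 23*5 = 115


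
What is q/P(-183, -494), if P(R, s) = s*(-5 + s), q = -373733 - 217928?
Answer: -591661/246506 ≈ -2.4002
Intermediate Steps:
q = -591661
q/P(-183, -494) = -591661*(-1/(494*(-5 - 494))) = -591661/((-494*(-499))) = -591661/246506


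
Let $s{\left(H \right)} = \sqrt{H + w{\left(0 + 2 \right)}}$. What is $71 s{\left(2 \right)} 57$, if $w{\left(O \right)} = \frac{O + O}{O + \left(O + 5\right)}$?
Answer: $1349 \sqrt{22} \approx 6327.4$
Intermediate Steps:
$w{\left(O \right)} = \frac{2 O}{5 + 2 O}$ ($w{\left(O \right)} = \frac{2 O}{O + \left(5 + O\right)} = \frac{2 O}{5 + 2 O}$)
$s{\left(H \right)} = \sqrt{\frac{4}{9} + H}$ ($s{\left(H \right)} = \sqrt{H + \frac{2 \left(0 + 2\right)}{5 + 2 \left(0 + 2\right)}} = \sqrt{H + 2 \cdot 2 \frac{1}{5 + 2 \cdot 2}} = \sqrt{H + 2 \cdot 2 \frac{1}{5 + 4}} = \sqrt{H + 2 \cdot 2 \cdot \frac{1}{9}} = \sqrt{H + \frac{4}{9}} = \sqrt{\frac{4}{9} + H}$)
$71 s{\left(2 \right)} 57 = 71 \frac{\sqrt{4 + 9 \cdot 2}}{3} \cdot 57 = 71 \frac{\sqrt{4 + 18}}{3} \cdot 57 = 71 \frac{\sqrt{22}}{3} \cdot 57 = \frac{71 \sqrt{22}}{3} \cdot 57 = 1349 \sqrt{22}$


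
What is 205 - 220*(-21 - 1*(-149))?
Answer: -27955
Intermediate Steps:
205 - 220*(-21 - 1*(-149)) = 205 - 220*(-21 + 149) = 205 - 220*128 = 205 - 28160 = -27955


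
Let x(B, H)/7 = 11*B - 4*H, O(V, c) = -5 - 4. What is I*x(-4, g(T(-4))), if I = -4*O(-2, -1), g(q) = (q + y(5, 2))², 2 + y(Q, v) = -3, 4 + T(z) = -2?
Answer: -133056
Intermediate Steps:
T(z) = -6 (T(z) = -4 - 2 = -6)
y(Q, v) = -5 (y(Q, v) = -2 - 3 = -5)
O(V, c) = -9
g(q) = (-5 + q)² (g(q) = (q - 5)² = (-5 + q)²)
x(B, H) = -28*H + 77*B (x(B, H) = 7*(11*B - 4*H) = 7*(-4*H + 11*B) = -28*H + 77*B)
I = 36 (I = -4*(-9) = 36)
I*x(-4, g(T(-4))) = 36*(-28*(-5 - 6)² + 77*(-4)) = 36*(-28*(-11)² - 308) = 36*(-28*121 - 308) = 36*(-3388 - 308) = 36*(-3696) = -133056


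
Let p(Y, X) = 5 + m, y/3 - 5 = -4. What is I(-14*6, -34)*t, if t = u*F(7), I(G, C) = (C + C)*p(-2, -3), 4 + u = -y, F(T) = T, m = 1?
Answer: 19992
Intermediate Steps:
y = 3 (y = 15 + 3*(-4) = 15 - 12 = 3)
p(Y, X) = 6 (p(Y, X) = 5 + 1 = 6)
u = -7 (u = -4 - 1*3 = -4 - 3 = -7)
I(G, C) = 12*C (I(G, C) = (C + C)*6 = (2*C)*6 = 12*C)
t = -49 (t = -7*7 = -49)
I(-14*6, -34)*t = (12*(-34))*(-49) = -408*(-49) = 19992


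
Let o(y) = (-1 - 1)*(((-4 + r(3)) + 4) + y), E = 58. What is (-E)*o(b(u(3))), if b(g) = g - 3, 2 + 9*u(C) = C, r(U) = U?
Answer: 116/9 ≈ 12.889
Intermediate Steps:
u(C) = -2/9 + C/9
b(g) = -3 + g
o(y) = -6 - 2*y (o(y) = (-1 - 1)*(((-4 + 3) + 4) + y) = -2*((-1 + 4) + y) = -2*(3 + y) = -6 - 2*y)
(-E)*o(b(u(3))) = (-1*58)*(-6 - 2*(-3 + (-2/9 + (⅑)*3))) = -58*(-6 - 2*(-3 + (-2/9 + ⅓))) = -58*(-6 - 2*(-3 + ⅑)) = -58*(-6 - 2*(-26/9)) = -58*(-6 + 52/9) = -58*(-2/9) = 116/9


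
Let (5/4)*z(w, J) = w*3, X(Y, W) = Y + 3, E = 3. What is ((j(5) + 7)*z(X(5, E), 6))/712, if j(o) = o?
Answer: 144/445 ≈ 0.32360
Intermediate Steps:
X(Y, W) = 3 + Y
z(w, J) = 12*w/5 (z(w, J) = 4*(w*3)/5 = 4*(3*w)/5 = 12*w/5)
((j(5) + 7)*z(X(5, E), 6))/712 = ((5 + 7)*(12*(3 + 5)/5))/712 = (12*((12/5)*8))*(1/712) = (12*(96/5))*(1/712) = (1152/5)*(1/712) = 144/445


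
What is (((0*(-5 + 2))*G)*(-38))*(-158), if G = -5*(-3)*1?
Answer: 0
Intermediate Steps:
G = 15 (G = 15*1 = 15)
(((0*(-5 + 2))*G)*(-38))*(-158) = (((0*(-5 + 2))*15)*(-38))*(-158) = (((0*(-3))*15)*(-38))*(-158) = ((0*15)*(-38))*(-158) = (0*(-38))*(-158) = 0*(-158) = 0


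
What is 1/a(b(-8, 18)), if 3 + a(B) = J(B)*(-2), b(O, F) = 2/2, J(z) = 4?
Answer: -1/11 ≈ -0.090909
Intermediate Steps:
b(O, F) = 1 (b(O, F) = 2*(½) = 1)
a(B) = -11 (a(B) = -3 + 4*(-2) = -3 - 8 = -11)
1/a(b(-8, 18)) = 1/(-11) = -1/11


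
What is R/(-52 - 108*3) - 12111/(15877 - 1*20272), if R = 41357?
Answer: -59070093/550840 ≈ -107.24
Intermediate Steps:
R/(-52 - 108*3) - 12111/(15877 - 1*20272) = 41357/(-52 - 108*3) - 12111/(15877 - 1*20272) = 41357/(-52 - 324) - 12111/(15877 - 20272) = 41357/(-376) - 12111/(-4395) = 41357*(-1/376) - 12111*(-1/4395) = -41357/376 + 4037/1465 = -59070093/550840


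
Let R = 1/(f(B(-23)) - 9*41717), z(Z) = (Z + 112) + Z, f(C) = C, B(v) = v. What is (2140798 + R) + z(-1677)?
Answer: 802600976655/375476 ≈ 2.1376e+6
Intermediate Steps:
z(Z) = 112 + 2*Z (z(Z) = (112 + Z) + Z = 112 + 2*Z)
R = -1/375476 (R = 1/(-23 - 9*41717) = 1/(-23 - 375453) = 1/(-375476) = -1/375476 ≈ -2.6633e-6)
(2140798 + R) + z(-1677) = (2140798 - 1/375476) + (112 + 2*(-1677)) = 803818269847/375476 + (112 - 3354) = 803818269847/375476 - 3242 = 802600976655/375476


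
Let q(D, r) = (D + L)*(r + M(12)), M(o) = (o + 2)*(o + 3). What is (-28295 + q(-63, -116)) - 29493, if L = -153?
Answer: -78092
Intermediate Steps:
M(o) = (2 + o)*(3 + o)
q(D, r) = (-153 + D)*(210 + r) (q(D, r) = (D - 153)*(r + (6 + 12² + 5*12)) = (-153 + D)*(r + (6 + 144 + 60)) = (-153 + D)*(r + 210) = (-153 + D)*(210 + r))
(-28295 + q(-63, -116)) - 29493 = (-28295 + (-32130 - 153*(-116) + 210*(-63) - 63*(-116))) - 29493 = (-28295 + (-32130 + 17748 - 13230 + 7308)) - 29493 = (-28295 - 20304) - 29493 = -48599 - 29493 = -78092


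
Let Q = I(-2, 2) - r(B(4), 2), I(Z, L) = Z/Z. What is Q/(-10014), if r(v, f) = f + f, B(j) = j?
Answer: 1/3338 ≈ 0.00029958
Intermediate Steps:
I(Z, L) = 1
r(v, f) = 2*f
Q = -3 (Q = 1 - 2*2 = 1 - 1*4 = 1 - 4 = -3)
Q/(-10014) = -3/(-10014) = -1/10014*(-3) = 1/3338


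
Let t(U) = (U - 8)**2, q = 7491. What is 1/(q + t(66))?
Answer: 1/10855 ≈ 9.2123e-5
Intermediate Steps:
t(U) = (-8 + U)**2
1/(q + t(66)) = 1/(7491 + (-8 + 66)**2) = 1/(7491 + 58**2) = 1/(7491 + 3364) = 1/10855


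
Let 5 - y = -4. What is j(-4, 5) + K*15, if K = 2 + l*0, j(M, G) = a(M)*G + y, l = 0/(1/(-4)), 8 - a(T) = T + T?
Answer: 119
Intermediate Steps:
a(T) = 8 - 2*T (a(T) = 8 - (T + T) = 8 - 2*T)
y = 9 (y = 5 - 1*(-4) = 5 + 4 = 9)
l = 0 (l = 0/(-1/4) = 0*(-4) = 0)
j(M, G) = 9 + G*(8 - 2*M) (j(M, G) = (8 - 2*M)*G + 9 = G*(8 - 2*M) + 9 = 9 + G*(8 - 2*M))
K = 2 (K = 2 + 0*0 = 2 + 0 = 2)
j(-4, 5) + K*15 = (9 - 2*5*(-4 - 4)) + 2*15 = (9 - 2*5*(-8)) + 30 = (9 + 80) + 30 = 89 + 30 = 119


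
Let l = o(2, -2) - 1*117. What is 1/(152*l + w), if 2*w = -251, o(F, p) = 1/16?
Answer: -1/17900 ≈ -5.5866e-5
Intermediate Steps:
o(F, p) = 1/16
w = -251/2 (w = (½)*(-251) = -251/2 ≈ -125.50)
l = -1871/16 (l = 1/16 - 1*117 = 1/16 - 117 = -1871/16 ≈ -116.94)
1/(152*l + w) = 1/(152*(-1871/16) - 251/2) = 1/(-35549/2 - 251/2) = 1/(-17900) = -1/17900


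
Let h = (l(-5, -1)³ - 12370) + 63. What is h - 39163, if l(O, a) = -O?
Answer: -51345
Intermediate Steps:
h = -12182 (h = ((-1*(-5))³ - 12370) + 63 = (5³ - 12370) + 63 = (125 - 12370) + 63 = -12245 + 63 = -12182)
h - 39163 = -12182 - 39163 = -51345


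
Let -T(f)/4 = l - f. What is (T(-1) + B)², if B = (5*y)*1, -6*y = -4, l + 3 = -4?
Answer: 6724/9 ≈ 747.11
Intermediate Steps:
l = -7 (l = -3 - 4 = -7)
y = ⅔ (y = -⅙*(-4) = ⅔ ≈ 0.66667)
B = 10/3 (B = (5*(⅔))*1 = (10/3)*1 = 10/3 ≈ 3.3333)
T(f) = 28 + 4*f (T(f) = -4*(-7 - f) = 28 + 4*f)
(T(-1) + B)² = ((28 + 4*(-1)) + 10/3)² = ((28 - 4) + 10/3)² = (24 + 10/3)² = (82/3)² = 6724/9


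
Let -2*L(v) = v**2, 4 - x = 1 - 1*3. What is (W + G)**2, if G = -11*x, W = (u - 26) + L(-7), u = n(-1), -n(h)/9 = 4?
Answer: 93025/4 ≈ 23256.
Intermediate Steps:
n(h) = -36 (n(h) = -9*4 = -36)
u = -36
x = 6 (x = 4 - (1 - 1*3) = 4 - (1 - 3) = 4 - 1*(-2) = 4 + 2 = 6)
L(v) = -v**2/2
W = -173/2 (W = (-36 - 26) - 1/2*(-7)**2 = -62 - 1/2*49 = -62 - 49/2 = -173/2 ≈ -86.500)
G = -66 (G = -11*6 = -66)
(W + G)**2 = (-173/2 - 66)**2 = (-305/2)**2 = 93025/4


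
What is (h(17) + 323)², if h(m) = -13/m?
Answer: 30008484/289 ≈ 1.0384e+5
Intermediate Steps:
(h(17) + 323)² = (-13/17 + 323)² = (5478/17)² = 30008484/289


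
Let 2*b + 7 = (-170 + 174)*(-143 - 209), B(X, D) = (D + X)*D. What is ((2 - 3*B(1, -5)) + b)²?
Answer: 2343961/4 ≈ 5.8599e+5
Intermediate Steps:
B(X, D) = D*(D + X)
b = -1415/2 (b = -7/2 + ((-170 + 174)*(-143 - 209))/2 = -7/2 + (4*(-352))/2 = -7/2 + (½)*(-1408) = -7/2 - 704 = -1415/2 ≈ -707.50)
((2 - 3*B(1, -5)) + b)² = ((2 - (-15)*(-5 + 1)) - 1415/2)² = ((2 - (-15)*(-4)) - 1415/2)² = ((2 - 3*20) - 1415/2)² = ((2 - 60) - 1415/2)² = (-58 - 1415/2)² = (-1531/2)² = 2343961/4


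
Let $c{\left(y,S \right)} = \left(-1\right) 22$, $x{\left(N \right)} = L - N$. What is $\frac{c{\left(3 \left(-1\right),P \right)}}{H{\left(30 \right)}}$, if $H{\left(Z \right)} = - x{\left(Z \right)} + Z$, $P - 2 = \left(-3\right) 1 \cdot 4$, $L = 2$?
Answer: $- \frac{11}{29} \approx -0.37931$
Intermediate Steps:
$P = -10$ ($P = 2 + \left(-3\right) 1 \cdot 4 = 2 - 12 = -10$)
$x{\left(N \right)} = 2 - N$
$c{\left(y,S \right)} = -22$
$H{\left(Z \right)} = -2 + 2 Z$ ($H{\left(Z \right)} = - (2 - Z) + Z = \left(-2 + Z\right) + Z = -2 + 2 Z$)
$\frac{c{\left(3 \left(-1\right),P \right)}}{H{\left(30 \right)}} = - \frac{22}{-2 + 2 \cdot 30} = - \frac{22}{-2 + 60} = - \frac{22}{58} = \left(-22\right) \frac{1}{58} = - \frac{11}{29}$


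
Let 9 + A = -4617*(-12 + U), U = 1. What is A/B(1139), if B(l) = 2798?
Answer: 25389/1399 ≈ 18.148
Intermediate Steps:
A = 50778 (A = -9 - 4617*(-12 + 1) = -9 - 4617*(-11) = -9 + 50787 = 50778)
A/B(1139) = 50778/2798 = 50778*(1/2798) = 25389/1399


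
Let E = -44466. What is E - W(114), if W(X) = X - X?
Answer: -44466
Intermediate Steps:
W(X) = 0
E - W(114) = -44466 - 1*0 = -44466 + 0 = -44466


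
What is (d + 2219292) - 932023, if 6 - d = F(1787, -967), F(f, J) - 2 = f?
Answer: 1285486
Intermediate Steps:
F(f, J) = 2 + f
d = -1783 (d = 6 - (2 + 1787) = 6 - 1*1789 = 6 - 1789 = -1783)
(d + 2219292) - 932023 = (-1783 + 2219292) - 932023 = 2217509 - 932023 = 1285486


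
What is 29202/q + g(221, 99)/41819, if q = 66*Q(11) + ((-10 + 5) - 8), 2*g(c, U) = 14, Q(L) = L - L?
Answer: -1221198347/543647 ≈ -2246.3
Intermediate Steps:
Q(L) = 0
g(c, U) = 7 (g(c, U) = (½)*14 = 7)
q = -13 (q = 66*0 + ((-10 + 5) - 8) = 0 + (-5 - 8) = 0 - 13 = -13)
29202/q + g(221, 99)/41819 = 29202/(-13) + 7/41819 = 29202*(-1/13) + 7*(1/41819) = -29202/13 + 7/41819 = -1221198347/543647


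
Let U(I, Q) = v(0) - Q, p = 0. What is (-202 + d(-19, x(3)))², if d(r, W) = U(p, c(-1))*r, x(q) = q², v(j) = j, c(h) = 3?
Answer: 21025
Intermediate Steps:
U(I, Q) = -Q (U(I, Q) = 0 - Q = -Q)
d(r, W) = -3*r (d(r, W) = (-1*3)*r = -3*r)
(-202 + d(-19, x(3)))² = (-202 - 3*(-19))² = (-202 + 57)² = (-145)² = 21025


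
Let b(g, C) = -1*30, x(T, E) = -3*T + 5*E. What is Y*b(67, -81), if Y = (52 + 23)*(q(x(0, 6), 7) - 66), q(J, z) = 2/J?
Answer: 148350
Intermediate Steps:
b(g, C) = -30
Y = -4945 (Y = (52 + 23)*(2/(-3*0 + 5*6) - 66) = 75*(2/(0 + 30) - 66) = 75*(2/30 - 66) = 75*(2*(1/30) - 66) = 75*(1/15 - 66) = 75*(-989/15) = -4945)
Y*b(67, -81) = -4945*(-30) = 148350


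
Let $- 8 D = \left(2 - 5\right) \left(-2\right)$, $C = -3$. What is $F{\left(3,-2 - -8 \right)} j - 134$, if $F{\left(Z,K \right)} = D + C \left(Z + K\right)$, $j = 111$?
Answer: $- \frac{12857}{4} \approx -3214.3$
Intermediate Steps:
$D = - \frac{3}{4}$ ($D = - \frac{\left(2 - 5\right) \left(-2\right)}{8} = - \frac{\left(-3\right) \left(-2\right)}{8} = \left(- \frac{1}{8}\right) 6 = - \frac{3}{4} \approx -0.75$)
$F{\left(Z,K \right)} = - \frac{3}{4} - 3 K - 3 Z$ ($F{\left(Z,K \right)} = - \frac{3}{4} - 3 \left(Z + K\right) = - \frac{3}{4} - 3 \left(K + Z\right) = - \frac{3}{4} - \left(3 K + 3 Z\right) = - \frac{3}{4} - 3 K - 3 Z$)
$F{\left(3,-2 - -8 \right)} j - 134 = \left(- \frac{3}{4} - 3 \left(-2 - -8\right) - 9\right) 111 - 134 = \left(- \frac{3}{4} - 3 \left(-2 + 8\right) - 9\right) 111 - 134 = \left(- \frac{3}{4} - 18 - 9\right) 111 - 134 = \left(- \frac{111}{4}\right) 111 - 134 = - \frac{12321}{4} - 134 = - \frac{12857}{4}$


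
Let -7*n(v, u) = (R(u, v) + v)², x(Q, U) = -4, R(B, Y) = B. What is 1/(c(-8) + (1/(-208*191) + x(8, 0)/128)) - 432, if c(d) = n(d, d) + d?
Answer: -10717468336/24807667 ≈ -432.02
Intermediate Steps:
n(v, u) = -(u + v)²/7
c(d) = d - 4*d²/7 (c(d) = -(d + d)²/7 + d = -4*d²/7 + d = d - 4*d²/7)
1/(c(-8) + (1/(-208*191) + x(8, 0)/128)) - 432 = 1/((⅐)*(-8)*(7 - 4*(-8)) + (1/(-208*191) - 4/128)) - 432 = 1/((⅐)*(-8)*(7 + 32) + (-1/208*1/191 - 4*1/128)) - 432 = 1/((⅐)*(-8)*39 + (-1/39728 - 1/32)) - 432 = 1/(-312/7 - 2485/79456) - 432 = 1/(-24807667/556192) - 432 = -556192/24807667 - 432 = -10717468336/24807667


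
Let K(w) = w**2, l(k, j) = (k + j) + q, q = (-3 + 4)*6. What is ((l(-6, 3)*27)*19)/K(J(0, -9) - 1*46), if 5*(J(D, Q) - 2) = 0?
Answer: 1539/1936 ≈ 0.79494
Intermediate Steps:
q = 6 (q = 1*6 = 6)
J(D, Q) = 2 (J(D, Q) = 2 + (1/5)*0 = 2 + 0 = 2)
l(k, j) = 6 + j + k (l(k, j) = (k + j) + 6 = (j + k) + 6 = 6 + j + k)
((l(-6, 3)*27)*19)/K(J(0, -9) - 1*46) = (((6 + 3 - 6)*27)*19)/((2 - 1*46)**2) = ((3*27)*19)/((2 - 46)**2) = (81*19)/((-44)**2) = 1539/1936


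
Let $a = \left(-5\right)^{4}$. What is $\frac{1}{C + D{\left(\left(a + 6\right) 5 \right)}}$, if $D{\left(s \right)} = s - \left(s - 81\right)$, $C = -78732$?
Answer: $- \frac{1}{78651} \approx -1.2714 \cdot 10^{-5}$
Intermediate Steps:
$a = 625$
$D{\left(s \right)} = 81$ ($D{\left(s \right)} = s - \left(-81 + s\right) = 81$)
$\frac{1}{C + D{\left(\left(a + 6\right) 5 \right)}} = \frac{1}{-78732 + 81} = \frac{1}{-78651} = - \frac{1}{78651}$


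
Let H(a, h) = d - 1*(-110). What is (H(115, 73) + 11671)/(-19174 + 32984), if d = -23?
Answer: 5879/6905 ≈ 0.85141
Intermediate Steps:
H(a, h) = 87 (H(a, h) = -23 - 1*(-110) = -23 + 110 = 87)
(H(115, 73) + 11671)/(-19174 + 32984) = (87 + 11671)/(-19174 + 32984) = 11758/13810 = 11758*(1/13810) = 5879/6905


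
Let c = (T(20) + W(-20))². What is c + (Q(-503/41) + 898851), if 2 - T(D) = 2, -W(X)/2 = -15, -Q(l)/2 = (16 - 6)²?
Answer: 899551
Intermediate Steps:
Q(l) = -200 (Q(l) = -2*(16 - 6)² = -2*10² = -2*100 = -200)
W(X) = 30 (W(X) = -2*(-15) = 30)
T(D) = 0 (T(D) = 2 - 1*2 = 2 - 2 = 0)
c = 900 (c = (0 + 30)² = 30² = 900)
c + (Q(-503/41) + 898851) = 900 + (-200 + 898851) = 900 + 898651 = 899551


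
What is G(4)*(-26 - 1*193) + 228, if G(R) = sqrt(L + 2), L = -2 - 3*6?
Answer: 228 - 657*I*sqrt(2) ≈ 228.0 - 929.14*I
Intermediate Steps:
L = -20 (L = -2 - 18 = -20)
G(R) = 3*I*sqrt(2) (G(R) = sqrt(-20 + 2) = sqrt(-18) = 3*I*sqrt(2))
G(4)*(-26 - 1*193) + 228 = (3*I*sqrt(2))*(-26 - 1*193) + 228 = (3*I*sqrt(2))*(-26 - 193) + 228 = (3*I*sqrt(2))*(-219) + 228 = -657*I*sqrt(2) + 228 = 228 - 657*I*sqrt(2)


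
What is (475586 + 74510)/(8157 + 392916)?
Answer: 550096/401073 ≈ 1.3716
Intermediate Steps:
(475586 + 74510)/(8157 + 392916) = 550096/401073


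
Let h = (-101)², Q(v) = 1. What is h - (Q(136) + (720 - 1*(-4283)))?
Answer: 5197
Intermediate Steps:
h = 10201
h - (Q(136) + (720 - 1*(-4283))) = 10201 - (1 + (720 - 1*(-4283))) = 10201 - (1 + (720 + 4283)) = 10201 - (1 + 5003) = 10201 - 1*5004 = 10201 - 5004 = 5197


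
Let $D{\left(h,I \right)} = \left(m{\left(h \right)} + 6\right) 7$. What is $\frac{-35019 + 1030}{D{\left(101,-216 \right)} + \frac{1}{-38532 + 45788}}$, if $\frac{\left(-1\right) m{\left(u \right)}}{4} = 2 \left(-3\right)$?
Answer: $- \frac{246624184}{1523761} \approx -161.85$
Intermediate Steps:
$m{\left(u \right)} = 24$ ($m{\left(u \right)} = - 4 \cdot 2 \left(-3\right) = \left(-4\right) \left(-6\right) = 24$)
$D{\left(h,I \right)} = 210$ ($D{\left(h,I \right)} = \left(24 + 6\right) 7 = 30 \cdot 7 = 210$)
$\frac{-35019 + 1030}{D{\left(101,-216 \right)} + \frac{1}{-38532 + 45788}} = \frac{-35019 + 1030}{210 + \frac{1}{-38532 + 45788}} = - \frac{33989}{210 + \frac{1}{7256}} = - \frac{33989}{\frac{1523761}{7256}} = \left(-33989\right) \frac{7256}{1523761} = - \frac{246624184}{1523761}$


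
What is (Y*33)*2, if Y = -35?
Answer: -2310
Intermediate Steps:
(Y*33)*2 = -35*33*2 = -1155*2 = -2310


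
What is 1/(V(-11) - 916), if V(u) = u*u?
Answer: -1/795 ≈ -0.0012579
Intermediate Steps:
V(u) = u²
1/(V(-11) - 916) = 1/((-11)² - 916) = 1/(121 - 916) = 1/(-795) = -1/795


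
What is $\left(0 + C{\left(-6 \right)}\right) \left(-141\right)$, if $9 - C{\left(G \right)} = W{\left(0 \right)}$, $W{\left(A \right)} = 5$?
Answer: $-564$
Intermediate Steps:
$C{\left(G \right)} = 4$ ($C{\left(G \right)} = 9 - 5 = 4$)
$\left(0 + C{\left(-6 \right)}\right) \left(-141\right) = \left(0 + 4\right) \left(-141\right) = 4 \left(-141\right) = -564$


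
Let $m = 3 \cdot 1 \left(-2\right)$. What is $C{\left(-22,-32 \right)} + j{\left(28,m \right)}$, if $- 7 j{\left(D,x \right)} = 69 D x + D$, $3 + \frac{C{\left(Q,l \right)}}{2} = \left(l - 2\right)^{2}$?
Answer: $3958$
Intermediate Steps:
$C{\left(Q,l \right)} = -6 + 2 \left(-2 + l\right)^{2}$ ($C{\left(Q,l \right)} = -6 + 2 \left(l - 2\right)^{2} = -6 + 2 \left(-2 + l\right)^{2}$)
$m = -6$ ($m = 3 \left(-2\right) = -6$)
$j{\left(D,x \right)} = - \frac{D}{7} - \frac{69 D x}{7}$ ($j{\left(D,x \right)} = - \frac{69 D x + D}{7} = - \frac{D + 69 D x}{7} = - \frac{D}{7} - \frac{69 D x}{7}$)
$C{\left(-22,-32 \right)} + j{\left(28,m \right)} = \left(-6 + 2 \left(-2 - 32\right)^{2}\right) - 4 \left(1 + 69 \left(-6\right)\right) = \left(-6 + 2 \left(-34\right)^{2}\right) - 4 \left(1 - 414\right) = \left(-6 + 2 \cdot 1156\right) - 4 \left(-413\right) = \left(-6 + 2312\right) + 1652 = 2306 + 1652 = 3958$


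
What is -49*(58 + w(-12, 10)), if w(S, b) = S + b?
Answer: -2744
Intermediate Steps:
-49*(58 + w(-12, 10)) = -49*(58 + (-12 + 10)) = -49*(58 - 2) = -49*56 = -2744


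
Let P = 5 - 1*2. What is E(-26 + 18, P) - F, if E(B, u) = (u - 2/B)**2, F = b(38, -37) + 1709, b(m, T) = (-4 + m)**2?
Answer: -45671/16 ≈ -2854.4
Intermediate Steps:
P = 3 (P = 5 - 2 = 3)
F = 2865 (F = (-4 + 38)**2 + 1709 = 34**2 + 1709 = 1156 + 1709 = 2865)
E(-26 + 18, P) - F = (-2 + (-26 + 18)*3)**2/(-26 + 18)**2 - 1*2865 = (-2 - 8*3)**2/(-8)**2 - 2865 = (-2 - 24)**2/64 - 2865 = (1/64)*(-26)**2 - 2865 = (1/64)*676 - 2865 = 169/16 - 2865 = -45671/16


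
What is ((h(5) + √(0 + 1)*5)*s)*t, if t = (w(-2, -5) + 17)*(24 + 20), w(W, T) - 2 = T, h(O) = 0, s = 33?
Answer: 101640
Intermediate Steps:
w(W, T) = 2 + T
t = 616 (t = ((2 - 5) + 17)*(24 + 20) = (-3 + 17)*44 = 14*44 = 616)
((h(5) + √(0 + 1)*5)*s)*t = ((0 + √(0 + 1)*5)*33)*616 = ((0 + √1*5)*33)*616 = ((0 + 1*5)*33)*616 = ((0 + 5)*33)*616 = (5*33)*616 = 165*616 = 101640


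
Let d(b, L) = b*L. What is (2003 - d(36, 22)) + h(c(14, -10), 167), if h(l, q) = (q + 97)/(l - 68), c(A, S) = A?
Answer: 10855/9 ≈ 1206.1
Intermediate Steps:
h(l, q) = (97 + q)/(-68 + l)
d(b, L) = L*b
(2003 - d(36, 22)) + h(c(14, -10), 167) = (2003 - 22*36) + (97 + 167)/(-68 + 14) = (2003 - 1*792) + 264/(-54) = (2003 - 792) - 1/54*264 = 1211 - 44/9 = 10855/9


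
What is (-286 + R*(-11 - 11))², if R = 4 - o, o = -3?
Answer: 193600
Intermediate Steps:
R = 7 (R = 4 - 1*(-3) = 4 + 3 = 7)
(-286 + R*(-11 - 11))² = (-286 + 7*(-11 - 11))² = (-286 + 7*(-22))² = (-286 - 154)² = (-440)² = 193600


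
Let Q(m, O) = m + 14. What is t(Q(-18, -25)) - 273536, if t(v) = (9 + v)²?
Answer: -273511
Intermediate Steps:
Q(m, O) = 14 + m
t(Q(-18, -25)) - 273536 = (9 + (14 - 18))² - 273536 = (9 - 4)² - 273536 = 5² - 273536 = 25 - 273536 = -273511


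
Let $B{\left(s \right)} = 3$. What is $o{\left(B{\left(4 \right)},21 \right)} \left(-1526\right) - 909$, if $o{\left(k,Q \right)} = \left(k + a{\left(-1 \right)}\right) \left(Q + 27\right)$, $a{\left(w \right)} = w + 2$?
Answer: $-293901$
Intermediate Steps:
$a{\left(w \right)} = 2 + w$
$o{\left(k,Q \right)} = \left(1 + k\right) \left(27 + Q\right)$ ($o{\left(k,Q \right)} = \left(k + \left(2 - 1\right)\right) \left(Q + 27\right) = \left(k + 1\right) \left(27 + Q\right) = \left(1 + k\right) \left(27 + Q\right)$)
$o{\left(B{\left(4 \right)},21 \right)} \left(-1526\right) - 909 = \left(27 + 21 + 27 \cdot 3 + 21 \cdot 3\right) \left(-1526\right) - 909 = \left(27 + 21 + 81 + 63\right) \left(-1526\right) - 909 = 192 \left(-1526\right) - 909 = -292992 - 909 = -293901$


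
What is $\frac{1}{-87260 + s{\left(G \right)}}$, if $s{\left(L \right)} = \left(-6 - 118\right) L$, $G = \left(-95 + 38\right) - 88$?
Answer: $- \frac{1}{69280} \approx -1.4434 \cdot 10^{-5}$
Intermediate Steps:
$G = -145$ ($G = -57 - 88 = -145$)
$s{\left(L \right)} = - 124 L$
$\frac{1}{-87260 + s{\left(G \right)}} = \frac{1}{-87260 - -17980} = \frac{1}{-87260 + 17980} = \frac{1}{-69280} = - \frac{1}{69280}$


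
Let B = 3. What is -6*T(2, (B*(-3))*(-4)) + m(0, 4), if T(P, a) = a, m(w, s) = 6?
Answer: -210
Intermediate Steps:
-6*T(2, (B*(-3))*(-4)) + m(0, 4) = -6*3*(-3)*(-4) + 6 = -(-54)*(-4) + 6 = -6*36 + 6 = -216 + 6 = -210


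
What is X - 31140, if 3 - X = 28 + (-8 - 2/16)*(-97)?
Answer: -255625/8 ≈ -31953.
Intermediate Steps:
X = -6505/8 (X = 3 - (28 + (-8 - 2/16)*(-97)) = 3 - (28 + (-8 - 1*1/8)*(-97)) = 3 - (28 + (-8 - 1/8)*(-97)) = 3 - (28 - 65/8*(-97)) = 3 - (28 + 6305/8) = 3 - 1*6529/8 = 3 - 6529/8 = -6505/8 ≈ -813.13)
X - 31140 = -6505/8 - 31140 = -255625/8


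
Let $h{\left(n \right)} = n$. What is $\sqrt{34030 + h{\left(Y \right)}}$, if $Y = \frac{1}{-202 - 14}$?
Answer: $\frac{\sqrt{44102874}}{36} \approx 184.47$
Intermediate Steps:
$Y = - \frac{1}{216}$ ($Y = \frac{1}{-216} = - \frac{1}{216} \approx -0.0046296$)
$\sqrt{34030 + h{\left(Y \right)}} = \sqrt{34030 - \frac{1}{216}} = \sqrt{\frac{7350479}{216}} = \frac{\sqrt{44102874}}{36}$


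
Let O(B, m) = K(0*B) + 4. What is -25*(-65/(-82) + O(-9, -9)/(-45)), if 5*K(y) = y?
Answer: -12985/738 ≈ -17.595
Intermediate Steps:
K(y) = y/5
O(B, m) = 4 (O(B, m) = (0*B)/5 + 4 = (⅕)*0 + 4 = 0 + 4 = 4)
-25*(-65/(-82) + O(-9, -9)/(-45)) = -25*(-65/(-82) + 4/(-45)) = -25*(-65*(-1/82) + 4*(-1/45)) = -25*(65/82 - 4/45) = -25*2597/3690 = -12985/738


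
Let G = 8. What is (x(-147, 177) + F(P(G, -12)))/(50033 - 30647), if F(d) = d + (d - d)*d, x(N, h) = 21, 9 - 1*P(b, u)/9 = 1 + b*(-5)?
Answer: 151/6462 ≈ 0.023367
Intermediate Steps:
P(b, u) = 72 + 45*b (P(b, u) = 81 - 9*(1 + b*(-5)) = 81 - 9*(1 - 5*b) = 81 + (-9 + 45*b) = 72 + 45*b)
F(d) = d (F(d) = d + 0*d = d + 0 = d)
(x(-147, 177) + F(P(G, -12)))/(50033 - 30647) = (21 + (72 + 45*8))/(50033 - 30647) = (21 + (72 + 360))/19386 = (21 + 432)*(1/19386) = 453*(1/19386) = 151/6462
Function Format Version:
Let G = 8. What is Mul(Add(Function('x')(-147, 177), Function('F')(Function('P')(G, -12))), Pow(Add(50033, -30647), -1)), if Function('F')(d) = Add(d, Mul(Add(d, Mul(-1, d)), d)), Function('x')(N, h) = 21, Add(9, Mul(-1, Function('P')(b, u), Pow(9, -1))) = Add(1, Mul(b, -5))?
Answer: Rational(151, 6462) ≈ 0.023367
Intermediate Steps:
Function('P')(b, u) = Add(72, Mul(45, b)) (Function('P')(b, u) = Add(81, Mul(-9, Add(1, Mul(b, -5)))) = Add(81, Mul(-9, Add(1, Mul(-5, b)))) = Add(81, Add(-9, Mul(45, b))) = Add(72, Mul(45, b)))
Function('F')(d) = d (Function('F')(d) = Add(d, Mul(0, d)) = Add(d, 0) = d)
Mul(Add(Function('x')(-147, 177), Function('F')(Function('P')(G, -12))), Pow(Add(50033, -30647), -1)) = Mul(Add(21, Add(72, Mul(45, 8))), Pow(Add(50033, -30647), -1)) = Mul(Add(21, Add(72, 360)), Pow(19386, -1)) = Mul(Add(21, 432), Rational(1, 19386)) = Mul(453, Rational(1, 19386)) = Rational(151, 6462)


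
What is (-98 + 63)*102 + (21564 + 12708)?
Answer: 30702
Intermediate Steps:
(-98 + 63)*102 + (21564 + 12708) = -35*102 + 34272 = -3570 + 34272 = 30702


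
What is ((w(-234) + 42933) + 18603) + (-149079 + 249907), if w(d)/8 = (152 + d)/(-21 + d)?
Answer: 41403476/255 ≈ 1.6237e+5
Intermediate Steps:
w(d) = 8*(152 + d)/(-21 + d) (w(d) = 8*((152 + d)/(-21 + d)) = 8*(152 + d)/(-21 + d))
((w(-234) + 42933) + 18603) + (-149079 + 249907) = ((8*(152 - 234)/(-21 - 234) + 42933) + 18603) + (-149079 + 249907) = ((8*(-82)/(-255) + 42933) + 18603) + 100828 = ((8*(-1/255)*(-82) + 42933) + 18603) + 100828 = ((656/255 + 42933) + 18603) + 100828 = (10948571/255 + 18603) + 100828 = 15692336/255 + 100828 = 41403476/255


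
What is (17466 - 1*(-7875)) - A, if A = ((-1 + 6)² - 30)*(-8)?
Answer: 25301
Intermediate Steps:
A = 40 (A = (5² - 30)*(-8) = (25 - 30)*(-8) = -5*(-8) = 40)
(17466 - 1*(-7875)) - A = (17466 - 1*(-7875)) - 1*40 = (17466 + 7875) - 40 = 25341 - 40 = 25301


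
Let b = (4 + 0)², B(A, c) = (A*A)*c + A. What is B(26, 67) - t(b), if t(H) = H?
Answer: 45302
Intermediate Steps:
B(A, c) = A + c*A² (B(A, c) = A²*c + A = c*A² + A = A + c*A²)
b = 16 (b = 4² = 16)
B(26, 67) - t(b) = 26*(1 + 26*67) - 1*16 = 26*(1 + 1742) - 16 = 26*1743 - 16 = 45318 - 16 = 45302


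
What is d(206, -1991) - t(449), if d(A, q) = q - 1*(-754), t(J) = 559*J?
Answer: -252228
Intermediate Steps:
d(A, q) = 754 + q (d(A, q) = q + 754 = 754 + q)
d(206, -1991) - t(449) = (754 - 1991) - 559*449 = -1237 - 1*250991 = -1237 - 250991 = -252228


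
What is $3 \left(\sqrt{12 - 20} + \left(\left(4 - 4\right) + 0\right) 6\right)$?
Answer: $6 i \sqrt{2} \approx 8.4853 i$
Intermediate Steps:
$3 \left(\sqrt{12 - 20} + \left(\left(4 - 4\right) + 0\right) 6\right) = 3 \left(\sqrt{-8} + \left(0 + 0\right) 6\right) = 3 \left(2 i \sqrt{2} + 0 \cdot 6\right) = 3 \left(2 i \sqrt{2} + 0\right) = 3 \cdot 2 i \sqrt{2} = 6 i \sqrt{2}$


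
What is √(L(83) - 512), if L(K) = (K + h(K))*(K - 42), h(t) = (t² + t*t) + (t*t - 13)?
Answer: √849705 ≈ 921.79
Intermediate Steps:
h(t) = -13 + 3*t² (h(t) = (t² + t²) + (t² - 13) = 2*t² + (-13 + t²) = -13 + 3*t²)
L(K) = (-42 + K)*(-13 + K + 3*K²) (L(K) = (K + (-13 + 3*K²))*(K - 42) = (-13 + K + 3*K²)*(-42 + K) = (-42 + K)*(-13 + K + 3*K²))
√(L(83) - 512) = √((546 - 125*83² - 55*83 + 3*83³) - 512) = √((546 - 125*6889 - 4565 + 3*571787) - 512) = √((546 - 861125 - 4565 + 1715361) - 512) = √(850217 - 512) = √849705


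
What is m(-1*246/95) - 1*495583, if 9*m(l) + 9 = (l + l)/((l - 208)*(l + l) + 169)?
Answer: -16901659906684/34104531 ≈ -4.9558e+5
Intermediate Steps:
m(l) = -1 + 2*l/(9*(169 + 2*l*(-208 + l))) (m(l) = -1 + ((l + l)/((l - 208)*(l + l) + 169))/9 = -1 + ((2*l)/((-208 + l)*(2*l) + 169))/9 = -1 + ((2*l)/(2*l*(-208 + l) + 169))/9 = -1 + ((2*l)/(169 + 2*l*(-208 + l)))/9 = -1 + (2*l/(169 + 2*l*(-208 + l)))/9 = -1 + 2*l/(9*(169 + 2*l*(-208 + l))))
m(-1*246/95) - 1*495583 = (-1521 - 18*(-1*246/95)**2 + 3746*(-1*246/95))/(9*(169 - 416*(-1*246)/95 + 2*(-1*246/95)**2)) - 1*495583 = (-1521 - 18*(-246*1/95)**2 + 3746*(-246*1/95))/(9*(169 - (-102336)/95 + 2*(-246*1/95)**2)) - 495583 = (-1521 - 18*(-246/95)**2 + 3746*(-246/95))/(9*(169 - 416*(-246/95) + 2*(-246/95)**2)) - 495583 = (-1521 - 18*60516/9025 - 921516/95)/(9*(169 + 102336/95 + 2*(60516/9025))) - 495583 = (-1521 - 1089288/9025 - 921516/95)/(9*(169 + 102336/95 + 121032/9025)) - 495583 = (1/9)*(-102360333/9025)/(11368177/9025) - 495583 = (1/9)*(9025/11368177)*(-102360333/9025) - 495583 = -34120111/34104531 - 495583 = -16901659906684/34104531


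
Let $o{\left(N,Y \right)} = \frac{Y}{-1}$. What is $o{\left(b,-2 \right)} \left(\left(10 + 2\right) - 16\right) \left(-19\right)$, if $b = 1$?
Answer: $152$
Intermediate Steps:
$o{\left(N,Y \right)} = - Y$ ($o{\left(N,Y \right)} = Y \left(-1\right) = - Y$)
$o{\left(b,-2 \right)} \left(\left(10 + 2\right) - 16\right) \left(-19\right) = \left(-1\right) \left(-2\right) \left(\left(10 + 2\right) - 16\right) \left(-19\right) = 2 \left(12 - 16\right) \left(-19\right) = 2 \left(-4\right) \left(-19\right) = \left(-8\right) \left(-19\right) = 152$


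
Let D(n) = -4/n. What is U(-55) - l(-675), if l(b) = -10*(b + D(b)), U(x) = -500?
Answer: -978742/135 ≈ -7249.9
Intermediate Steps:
l(b) = -10*b + 40/b (l(b) = -10*(b - 4/b) = -10*b + 40/b)
U(-55) - l(-675) = -500 - (-10*(-675) + 40/(-675)) = -500 - (6750 + 40*(-1/675)) = -500 - (6750 - 8/135) = -500 - 1*911242/135 = -500 - 911242/135 = -978742/135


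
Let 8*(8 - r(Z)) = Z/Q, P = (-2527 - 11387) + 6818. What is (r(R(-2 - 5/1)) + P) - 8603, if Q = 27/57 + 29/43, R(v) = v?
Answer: -16819935/1072 ≈ -15690.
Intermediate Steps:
Q = 938/817 (Q = 27*(1/57) + 29*(1/43) = 9/19 + 29/43 = 938/817 ≈ 1.1481)
P = -7096 (P = -13914 + 6818 = -7096)
r(Z) = 8 - 817*Z/7504 (r(Z) = 8 - Z/(8*938/817) = 8 - Z*817/(8*938) = 8 - 817*Z/7504)
(r(R(-2 - 5/1)) + P) - 8603 = ((8 - 817*(-2 - 5/1)/7504) - 7096) - 8603 = ((8 - 817*(-2 - 5*1)/7504) - 7096) - 8603 = ((8 - 817*(-2 - 5)/7504) - 7096) - 8603 = ((8 - 817/7504*(-7)) - 7096) - 8603 = ((8 + 817/1072) - 7096) - 8603 = (9393/1072 - 7096) - 8603 = -7597519/1072 - 8603 = -16819935/1072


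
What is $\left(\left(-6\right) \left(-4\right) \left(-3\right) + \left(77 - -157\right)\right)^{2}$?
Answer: $26244$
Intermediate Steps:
$\left(\left(-6\right) \left(-4\right) \left(-3\right) + \left(77 - -157\right)\right)^{2} = \left(24 \left(-3\right) + \left(77 + 157\right)\right)^{2} = \left(-72 + 234\right)^{2} = 162^{2} = 26244$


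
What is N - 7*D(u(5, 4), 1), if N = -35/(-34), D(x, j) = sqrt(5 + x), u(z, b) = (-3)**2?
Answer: 35/34 - 7*sqrt(14) ≈ -25.162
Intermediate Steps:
u(z, b) = 9
N = 35/34 (N = -35*(-1/34) = 35/34 ≈ 1.0294)
N - 7*D(u(5, 4), 1) = 35/34 - 7*sqrt(5 + 9) = 35/34 - 7*sqrt(14)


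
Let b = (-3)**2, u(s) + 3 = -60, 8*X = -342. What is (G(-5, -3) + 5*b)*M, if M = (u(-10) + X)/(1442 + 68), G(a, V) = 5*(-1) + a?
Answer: -2961/1208 ≈ -2.4512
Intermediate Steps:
X = -171/4 (X = (1/8)*(-342) = -171/4 ≈ -42.750)
G(a, V) = -5 + a
u(s) = -63 (u(s) = -3 - 60 = -63)
b = 9
M = -423/6040 (M = (-63 - 171/4)/(1442 + 68) = -423/4/1510 = -423/4*1/1510 = -423/6040 ≈ -0.070033)
(G(-5, -3) + 5*b)*M = ((-5 - 5) + 5*9)*(-423/6040) = (-10 + 45)*(-423/6040) = 35*(-423/6040) = -2961/1208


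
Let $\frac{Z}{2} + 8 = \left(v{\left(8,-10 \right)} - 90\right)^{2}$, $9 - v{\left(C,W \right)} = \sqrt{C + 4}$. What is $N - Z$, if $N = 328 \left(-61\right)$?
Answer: $-33138 - 648 \sqrt{3} \approx -34260.0$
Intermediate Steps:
$N = -20008$
$v{\left(C,W \right)} = 9 - \sqrt{4 + C}$ ($v{\left(C,W \right)} = 9 - \sqrt{C + 4} = 9 - \sqrt{4 + C}$)
$Z = -16 + 2 \left(-81 - 2 \sqrt{3}\right)^{2}$ ($Z = -16 + 2 \left(\left(9 - \sqrt{4 + 8}\right) - 90\right)^{2} = -16 + 2 \left(\left(9 - \sqrt{12}\right) - 90\right)^{2} = -16 + 2 \left(\left(9 - 2 \sqrt{3}\right) - 90\right)^{2} = -16 + 2 \left(-81 - 2 \sqrt{3}\right)^{2} \approx 14252.0$)
$N - Z = -20008 - \left(13130 + 648 \sqrt{3}\right) = -33138 - 648 \sqrt{3}$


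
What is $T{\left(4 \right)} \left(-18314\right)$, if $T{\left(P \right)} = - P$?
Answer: $73256$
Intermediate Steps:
$T{\left(4 \right)} \left(-18314\right) = \left(-1\right) 4 \left(-18314\right) = \left(-4\right) \left(-18314\right) = 73256$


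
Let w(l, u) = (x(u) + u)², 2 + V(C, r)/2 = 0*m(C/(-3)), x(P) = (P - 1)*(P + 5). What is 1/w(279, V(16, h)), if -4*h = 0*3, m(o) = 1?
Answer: 1/81 ≈ 0.012346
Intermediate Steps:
h = 0 (h = -0*3 = -¼*0 = 0)
x(P) = (-1 + P)*(5 + P)
V(C, r) = -4 (V(C, r) = -4 + 2*(0*1) = -4 + 2*0 = -4 + 0 = -4)
w(l, u) = (-5 + u² + 5*u)² (w(l, u) = ((-5 + u² + 4*u) + u)² = (-5 + u² + 5*u)²)
1/w(279, V(16, h)) = 1/((-5 + (-4)² + 5*(-4))²) = 1/((-5 + 16 - 20)²) = 1/((-9)²) = 1/81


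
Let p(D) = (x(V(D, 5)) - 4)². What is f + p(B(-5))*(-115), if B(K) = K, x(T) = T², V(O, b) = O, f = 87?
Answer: -50628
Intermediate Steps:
p(D) = (-4 + D²)² (p(D) = (D² - 4)² = (-4 + D²)²)
f + p(B(-5))*(-115) = 87 + (-4 + (-5)²)²*(-115) = 87 + (-4 + 25)²*(-115) = 87 + 21²*(-115) = 87 + 441*(-115) = 87 - 50715 = -50628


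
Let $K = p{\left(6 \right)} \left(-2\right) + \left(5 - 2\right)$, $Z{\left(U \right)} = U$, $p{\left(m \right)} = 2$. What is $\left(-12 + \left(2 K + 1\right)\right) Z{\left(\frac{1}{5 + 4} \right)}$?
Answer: $- \frac{13}{9} \approx -1.4444$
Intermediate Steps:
$K = -1$ ($K = 2 \left(-2\right) + \left(5 - 2\right) = -4 + 3 = -1$)
$\left(-12 + \left(2 K + 1\right)\right) Z{\left(\frac{1}{5 + 4} \right)} = \frac{-12 + \left(2 \left(-1\right) + 1\right)}{5 + 4} = \frac{-12 + \left(-2 + 1\right)}{9} = \left(-12 - 1\right) \frac{1}{9} = \left(-13\right) \frac{1}{9} = - \frac{13}{9}$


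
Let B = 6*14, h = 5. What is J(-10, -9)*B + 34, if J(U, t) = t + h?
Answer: -302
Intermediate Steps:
B = 84
J(U, t) = 5 + t (J(U, t) = t + 5 = 5 + t)
J(-10, -9)*B + 34 = (5 - 9)*84 + 34 = -4*84 + 34 = -336 + 34 = -302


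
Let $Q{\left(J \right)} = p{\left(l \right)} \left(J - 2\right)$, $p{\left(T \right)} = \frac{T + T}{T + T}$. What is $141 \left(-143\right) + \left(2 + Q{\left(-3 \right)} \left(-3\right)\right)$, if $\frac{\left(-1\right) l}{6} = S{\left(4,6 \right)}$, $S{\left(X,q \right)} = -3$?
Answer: $-20146$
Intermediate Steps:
$l = 18$ ($l = \left(-6\right) \left(-3\right) = 18$)
$p{\left(T \right)} = 1$ ($p{\left(T \right)} = \frac{2 T}{2 T} = 2 T \frac{1}{2 T} = 1$)
$Q{\left(J \right)} = -2 + J$ ($Q{\left(J \right)} = 1 \left(J - 2\right) = 1 \left(-2 + J\right) = -2 + J$)
$141 \left(-143\right) + \left(2 + Q{\left(-3 \right)} \left(-3\right)\right) = 141 \left(-143\right) + \left(2 + \left(-2 - 3\right) \left(-3\right)\right) = -20163 + \left(2 - -15\right) = -20163 + \left(2 + 15\right) = -20163 + 17 = -20146$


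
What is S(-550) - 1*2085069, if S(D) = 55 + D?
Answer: -2085564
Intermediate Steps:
S(-550) - 1*2085069 = (55 - 550) - 1*2085069 = -495 - 2085069 = -2085564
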